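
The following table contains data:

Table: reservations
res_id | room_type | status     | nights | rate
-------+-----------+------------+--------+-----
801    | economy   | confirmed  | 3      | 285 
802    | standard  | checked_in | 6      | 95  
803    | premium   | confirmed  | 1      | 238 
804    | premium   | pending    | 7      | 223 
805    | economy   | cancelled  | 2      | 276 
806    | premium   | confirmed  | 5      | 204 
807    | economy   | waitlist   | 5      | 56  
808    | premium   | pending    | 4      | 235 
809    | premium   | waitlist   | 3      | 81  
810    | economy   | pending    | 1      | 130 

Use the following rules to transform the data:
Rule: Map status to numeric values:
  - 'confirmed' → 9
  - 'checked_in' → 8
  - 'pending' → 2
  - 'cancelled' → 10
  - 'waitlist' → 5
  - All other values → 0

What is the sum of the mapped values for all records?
61

Step 1: Apply mapping to each record
Step 2: Count by status:
  'confirmed': 3 records × 9 = 27
  'checked_in': 1 records × 8 = 8
  'pending': 3 records × 2 = 6
  'cancelled': 1 records × 10 = 10
  'waitlist': 2 records × 5 = 10
Step 3: Sum all mapped values = 61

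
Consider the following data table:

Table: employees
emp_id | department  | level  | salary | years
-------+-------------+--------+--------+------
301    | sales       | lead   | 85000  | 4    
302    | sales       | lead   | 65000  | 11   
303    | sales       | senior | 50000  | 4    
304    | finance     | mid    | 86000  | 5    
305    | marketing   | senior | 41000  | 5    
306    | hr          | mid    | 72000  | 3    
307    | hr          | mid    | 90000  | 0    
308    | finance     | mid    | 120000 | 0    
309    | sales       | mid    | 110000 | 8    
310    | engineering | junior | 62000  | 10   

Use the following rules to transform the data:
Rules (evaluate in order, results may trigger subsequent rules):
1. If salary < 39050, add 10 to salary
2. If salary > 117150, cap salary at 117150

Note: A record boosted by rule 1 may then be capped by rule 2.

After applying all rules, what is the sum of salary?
778150

Step 1: Apply rule 1 to records with salary < 39050
  - 0 records get bonus of 10
  - Of these, 0 records then exceed 117150 and get capped
Step 2: Apply rule 2 to records with salary > 117150
  - 1 records (original) are capped
Step 3: Calculate final sum = 778150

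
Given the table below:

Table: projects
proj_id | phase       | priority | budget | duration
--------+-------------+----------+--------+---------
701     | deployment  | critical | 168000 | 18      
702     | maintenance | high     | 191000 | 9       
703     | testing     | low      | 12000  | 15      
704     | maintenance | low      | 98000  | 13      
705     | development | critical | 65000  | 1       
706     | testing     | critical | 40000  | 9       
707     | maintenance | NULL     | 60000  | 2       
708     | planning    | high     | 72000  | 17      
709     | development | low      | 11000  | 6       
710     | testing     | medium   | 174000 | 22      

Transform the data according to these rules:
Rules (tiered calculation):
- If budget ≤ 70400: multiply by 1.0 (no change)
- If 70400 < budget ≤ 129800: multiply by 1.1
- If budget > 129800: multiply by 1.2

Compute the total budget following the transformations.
1014600.0

Step 1: Tier 1 (budget ≤ 70400): 5 records, sum = 188000 × 1.0 = 188000.0
Step 2: Tier 2 (70400 < budget ≤ 129800): 2 records, sum = 170000 × 1.1 = 187000.0
Step 3: Tier 3 (budget > 129800): 3 records, sum = 533000 × 1.2 = 639600.0
Step 4: Final sum = 188000.0 + 187000.0 + 639600.0 = 1014600.0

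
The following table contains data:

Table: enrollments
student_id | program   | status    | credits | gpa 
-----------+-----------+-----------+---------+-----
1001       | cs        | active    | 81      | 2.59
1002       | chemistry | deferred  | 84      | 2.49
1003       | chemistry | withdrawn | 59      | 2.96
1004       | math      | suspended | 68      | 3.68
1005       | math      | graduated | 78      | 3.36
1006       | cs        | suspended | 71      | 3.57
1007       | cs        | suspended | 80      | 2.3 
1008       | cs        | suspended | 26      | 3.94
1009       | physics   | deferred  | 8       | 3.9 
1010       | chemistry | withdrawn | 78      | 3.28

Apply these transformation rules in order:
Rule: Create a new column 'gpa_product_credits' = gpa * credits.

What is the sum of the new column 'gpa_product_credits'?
1932.86

Step 1: For each record, compute gpa * credits
Example calculations:
  2.59 * 81 = 209.79
  2.49 * 84 = 209.16
  2.96 * 59 = 174.64
  ...
Step 2: Sum all derived values
Step 3: Total = 1932.86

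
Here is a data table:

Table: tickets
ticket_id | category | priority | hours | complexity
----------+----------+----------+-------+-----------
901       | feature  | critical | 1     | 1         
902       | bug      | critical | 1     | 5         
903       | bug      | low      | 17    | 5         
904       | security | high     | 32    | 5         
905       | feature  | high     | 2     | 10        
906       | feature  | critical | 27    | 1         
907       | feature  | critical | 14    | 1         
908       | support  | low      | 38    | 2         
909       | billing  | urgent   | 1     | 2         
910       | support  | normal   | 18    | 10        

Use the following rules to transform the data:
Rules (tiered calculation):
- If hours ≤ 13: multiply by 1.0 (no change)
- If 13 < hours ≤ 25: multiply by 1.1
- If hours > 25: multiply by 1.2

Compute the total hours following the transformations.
175.3

Step 1: Tier 1 (hours ≤ 13): 4 records, sum = 5 × 1.0 = 5.0
Step 2: Tier 2 (13 < hours ≤ 25): 3 records, sum = 49 × 1.1 = 53.9
Step 3: Tier 3 (hours > 25): 3 records, sum = 97 × 1.2 = 116.4
Step 4: Final sum = 5.0 + 53.9 + 116.4 = 175.3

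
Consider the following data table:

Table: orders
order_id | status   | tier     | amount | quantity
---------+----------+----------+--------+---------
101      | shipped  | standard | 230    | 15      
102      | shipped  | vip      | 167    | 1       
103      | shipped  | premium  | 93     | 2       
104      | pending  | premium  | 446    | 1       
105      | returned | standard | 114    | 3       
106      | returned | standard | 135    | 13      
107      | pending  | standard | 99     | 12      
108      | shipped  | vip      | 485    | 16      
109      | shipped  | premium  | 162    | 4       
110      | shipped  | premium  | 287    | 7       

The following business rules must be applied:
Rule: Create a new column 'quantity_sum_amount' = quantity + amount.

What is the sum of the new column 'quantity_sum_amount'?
2292

Step 1: For each record, compute quantity + amount
Example calculations:
  15 + 230 = 245
  1 + 167 = 168
  2 + 93 = 95
  ...
Step 2: Sum all derived values
Step 3: Total = 2292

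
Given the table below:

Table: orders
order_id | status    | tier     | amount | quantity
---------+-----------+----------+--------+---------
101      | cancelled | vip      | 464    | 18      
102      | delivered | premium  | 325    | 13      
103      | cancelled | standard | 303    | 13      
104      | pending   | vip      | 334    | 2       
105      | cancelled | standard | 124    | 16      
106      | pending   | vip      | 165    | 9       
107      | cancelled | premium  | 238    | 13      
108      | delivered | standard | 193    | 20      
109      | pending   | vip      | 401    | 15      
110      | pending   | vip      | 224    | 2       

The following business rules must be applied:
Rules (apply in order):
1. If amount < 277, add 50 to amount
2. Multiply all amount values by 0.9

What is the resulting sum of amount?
2718.9

Step 1: Apply Rule 1 - Add 50 to records with amount < 277
  - 5 records affected: 944 + (5 × 50) = 1194
  - Unaffected records: 1827
  - Sum after Rule 1: 3021
Step 2: Apply Rule 2 - Multiply all by 0.9
  - 3021 × 0.9 = 2718.9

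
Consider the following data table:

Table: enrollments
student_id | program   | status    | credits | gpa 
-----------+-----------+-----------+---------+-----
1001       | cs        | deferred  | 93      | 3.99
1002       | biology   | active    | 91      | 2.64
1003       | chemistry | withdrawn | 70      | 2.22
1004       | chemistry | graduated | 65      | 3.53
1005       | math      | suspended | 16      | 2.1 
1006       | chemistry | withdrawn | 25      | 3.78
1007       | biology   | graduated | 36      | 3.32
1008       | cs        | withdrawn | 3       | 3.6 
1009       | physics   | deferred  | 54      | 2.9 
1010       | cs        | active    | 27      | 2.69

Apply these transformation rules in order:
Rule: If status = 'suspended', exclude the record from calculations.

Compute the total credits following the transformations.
464

Step 1: Identify records where status = 'suspended'
Step 2: The excluded records sum to 16
Step 3: Original total credits = 480
Step 4: Remaining total = 480 - 16 = 464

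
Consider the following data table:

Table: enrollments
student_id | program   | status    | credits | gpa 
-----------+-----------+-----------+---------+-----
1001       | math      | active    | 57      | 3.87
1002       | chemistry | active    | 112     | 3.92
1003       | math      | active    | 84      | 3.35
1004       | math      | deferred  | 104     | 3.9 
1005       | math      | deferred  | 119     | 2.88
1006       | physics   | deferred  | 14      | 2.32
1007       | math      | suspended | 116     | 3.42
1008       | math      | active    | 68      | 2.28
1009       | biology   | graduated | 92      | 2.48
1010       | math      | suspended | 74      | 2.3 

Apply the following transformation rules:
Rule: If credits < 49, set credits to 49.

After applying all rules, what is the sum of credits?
875

Step 1: 1 records have credits < 49
Step 2: These records originally summed to 14
Step 3: After setting to minimum: 1 × 49 = 49
Step 4: Unaffected records sum: 826
Step 5: Final sum = 49 + 826 = 875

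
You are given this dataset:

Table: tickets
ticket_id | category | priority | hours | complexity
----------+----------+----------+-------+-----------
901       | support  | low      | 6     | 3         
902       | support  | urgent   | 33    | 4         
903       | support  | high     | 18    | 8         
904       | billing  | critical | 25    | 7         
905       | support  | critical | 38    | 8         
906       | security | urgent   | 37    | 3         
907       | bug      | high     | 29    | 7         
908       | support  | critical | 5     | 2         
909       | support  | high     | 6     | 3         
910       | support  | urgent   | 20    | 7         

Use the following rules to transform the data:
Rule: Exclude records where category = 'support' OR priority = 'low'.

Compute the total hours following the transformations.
91

Step 1: Find records where category = 'support' OR priority = 'low'
Step 2: 7 records match, summing to 126
Step 3: Original sum: 217
Step 4: Remaining sum = 217 - 126 = 91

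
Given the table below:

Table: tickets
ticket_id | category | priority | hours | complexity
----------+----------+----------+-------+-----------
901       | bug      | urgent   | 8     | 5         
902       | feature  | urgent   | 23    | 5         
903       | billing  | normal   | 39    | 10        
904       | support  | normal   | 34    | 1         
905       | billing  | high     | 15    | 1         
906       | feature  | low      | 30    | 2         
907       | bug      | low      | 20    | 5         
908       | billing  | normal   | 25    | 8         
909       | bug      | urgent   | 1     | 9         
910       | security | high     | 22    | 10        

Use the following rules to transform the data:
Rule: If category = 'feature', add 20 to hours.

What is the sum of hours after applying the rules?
257

Step 1: Count records where category = 'feature': 2
Step 2: Total bonus added: 2 × 20 = 40
Step 3: Original sum of hours: 217
Step 4: Final sum = 217 + 40 = 257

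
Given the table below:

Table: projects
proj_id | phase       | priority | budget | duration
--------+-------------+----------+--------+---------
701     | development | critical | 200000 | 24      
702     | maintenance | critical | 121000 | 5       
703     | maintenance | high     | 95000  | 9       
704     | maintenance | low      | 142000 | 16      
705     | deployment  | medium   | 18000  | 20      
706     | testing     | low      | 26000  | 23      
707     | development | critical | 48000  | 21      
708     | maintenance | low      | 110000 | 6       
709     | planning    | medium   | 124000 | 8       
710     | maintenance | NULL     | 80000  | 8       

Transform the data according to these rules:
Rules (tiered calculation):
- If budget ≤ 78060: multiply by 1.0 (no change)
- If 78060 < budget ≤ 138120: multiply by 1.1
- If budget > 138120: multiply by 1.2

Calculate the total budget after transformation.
1085400.0

Step 1: Tier 1 (budget ≤ 78060): 3 records, sum = 92000 × 1.0 = 92000.0
Step 2: Tier 2 (78060 < budget ≤ 138120): 5 records, sum = 530000 × 1.1 = 583000.0
Step 3: Tier 3 (budget > 138120): 2 records, sum = 342000 × 1.2 = 410400.0
Step 4: Final sum = 92000.0 + 583000.0 + 410400.0 = 1085400.0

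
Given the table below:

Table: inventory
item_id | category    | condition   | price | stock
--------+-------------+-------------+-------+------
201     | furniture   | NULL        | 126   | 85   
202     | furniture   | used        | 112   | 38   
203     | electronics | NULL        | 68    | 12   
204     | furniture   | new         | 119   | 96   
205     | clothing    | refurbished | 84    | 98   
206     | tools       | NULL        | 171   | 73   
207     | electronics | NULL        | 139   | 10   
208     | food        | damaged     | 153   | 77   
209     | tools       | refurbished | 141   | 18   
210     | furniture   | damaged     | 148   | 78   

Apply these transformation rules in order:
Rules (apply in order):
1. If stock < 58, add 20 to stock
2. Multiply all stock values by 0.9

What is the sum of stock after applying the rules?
598.5

Step 1: Apply Rule 1 - Add 20 to records with stock < 58
  - 4 records affected: 78 + (4 × 20) = 158
  - Unaffected records: 507
  - Sum after Rule 1: 665
Step 2: Apply Rule 2 - Multiply all by 0.9
  - 665 × 0.9 = 598.5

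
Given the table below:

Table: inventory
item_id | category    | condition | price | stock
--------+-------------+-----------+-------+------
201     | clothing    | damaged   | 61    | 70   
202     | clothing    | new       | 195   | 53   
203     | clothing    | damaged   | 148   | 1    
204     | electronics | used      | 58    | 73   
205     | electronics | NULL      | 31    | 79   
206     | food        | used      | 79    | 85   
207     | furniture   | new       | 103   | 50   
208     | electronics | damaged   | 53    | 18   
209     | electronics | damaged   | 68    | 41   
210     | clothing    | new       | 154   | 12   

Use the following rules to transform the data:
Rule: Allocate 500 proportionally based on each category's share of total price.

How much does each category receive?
clothing: 293.68, electronics: 110.53, food: 41.58, furniture: 54.21

Step 1: Calculate total price = 950
Step 2: Calculate each category's proportion:
  clothing: 558/950 = 58.74% → 293.68
  electronics: 210/950 = 22.11% → 110.53
  food: 79/950 = 8.32% → 41.58
  furniture: 103/950 = 10.84% → 54.21
Step 3: Verify: sum of allocations ≈ 500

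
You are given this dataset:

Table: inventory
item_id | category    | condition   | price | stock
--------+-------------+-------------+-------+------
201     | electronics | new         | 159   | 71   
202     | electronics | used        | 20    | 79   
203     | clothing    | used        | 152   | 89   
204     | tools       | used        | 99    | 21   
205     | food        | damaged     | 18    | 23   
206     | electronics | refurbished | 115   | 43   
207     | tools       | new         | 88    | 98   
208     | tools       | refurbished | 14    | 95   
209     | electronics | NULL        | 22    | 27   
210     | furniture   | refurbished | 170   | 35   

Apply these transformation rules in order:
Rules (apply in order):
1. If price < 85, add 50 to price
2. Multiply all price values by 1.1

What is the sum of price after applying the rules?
1162.7

Step 1: Apply Rule 1 - Add 50 to records with price < 85
  - 4 records affected: 74 + (4 × 50) = 274
  - Unaffected records: 783
  - Sum after Rule 1: 1057
Step 2: Apply Rule 2 - Multiply all by 1.1
  - 1057 × 1.1 = 1162.7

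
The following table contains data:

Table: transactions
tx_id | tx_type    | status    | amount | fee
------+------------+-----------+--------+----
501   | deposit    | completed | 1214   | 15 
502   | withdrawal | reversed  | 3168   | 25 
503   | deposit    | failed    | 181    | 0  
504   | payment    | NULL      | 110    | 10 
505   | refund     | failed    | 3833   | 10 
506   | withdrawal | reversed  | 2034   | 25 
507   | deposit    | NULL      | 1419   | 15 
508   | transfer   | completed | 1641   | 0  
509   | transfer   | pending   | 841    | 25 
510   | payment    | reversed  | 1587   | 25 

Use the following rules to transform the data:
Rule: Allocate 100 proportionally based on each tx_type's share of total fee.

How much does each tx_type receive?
deposit: 20.0, payment: 23.33, refund: 6.67, transfer: 16.67, withdrawal: 33.33

Step 1: Calculate total fee = 150
Step 2: Calculate each tx_type's proportion:
  deposit: 30/150 = 20.00% → 20.0
  payment: 35/150 = 23.33% → 23.33
  refund: 10/150 = 6.67% → 6.67
  transfer: 25/150 = 16.67% → 16.67
  withdrawal: 50/150 = 33.33% → 33.33
Step 3: Verify: sum of allocations ≈ 100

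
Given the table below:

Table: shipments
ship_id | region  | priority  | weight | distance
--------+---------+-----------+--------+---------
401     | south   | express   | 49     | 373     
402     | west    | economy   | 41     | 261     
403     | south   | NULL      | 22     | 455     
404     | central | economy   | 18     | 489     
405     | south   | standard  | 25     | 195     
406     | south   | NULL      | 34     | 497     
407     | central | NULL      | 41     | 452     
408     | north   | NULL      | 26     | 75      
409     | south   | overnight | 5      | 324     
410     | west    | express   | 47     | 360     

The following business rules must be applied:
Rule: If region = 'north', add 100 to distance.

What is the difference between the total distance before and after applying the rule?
100

Step 1: Original sum of distance = 3481
Step 2: 1 records have region = 'north'
Step 3: Each affected record changes by 100
Step 4: Total change = 1 × 100 = 100
Step 5: New sum = 3481 + 100 = 3581
Step 6: Difference = |3581 - 3481| = 100
        (Sum increased by 100)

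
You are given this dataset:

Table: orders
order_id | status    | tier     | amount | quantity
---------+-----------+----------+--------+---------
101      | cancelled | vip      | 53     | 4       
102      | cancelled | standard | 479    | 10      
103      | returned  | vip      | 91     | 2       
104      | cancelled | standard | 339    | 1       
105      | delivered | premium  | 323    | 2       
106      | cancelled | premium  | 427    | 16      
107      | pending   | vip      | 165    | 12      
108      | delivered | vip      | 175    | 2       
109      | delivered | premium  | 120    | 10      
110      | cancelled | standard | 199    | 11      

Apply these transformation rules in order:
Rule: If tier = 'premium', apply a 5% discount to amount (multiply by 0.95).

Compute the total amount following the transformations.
2327.5

Step 1: Records with tier = 'premium' have total amount = 870
Step 2: Apply multiplier: 870 × 0.95 = 826.5
Step 3: Other records total: 1501
Step 4: Final sum = 826.5 + 1501 = 2327.5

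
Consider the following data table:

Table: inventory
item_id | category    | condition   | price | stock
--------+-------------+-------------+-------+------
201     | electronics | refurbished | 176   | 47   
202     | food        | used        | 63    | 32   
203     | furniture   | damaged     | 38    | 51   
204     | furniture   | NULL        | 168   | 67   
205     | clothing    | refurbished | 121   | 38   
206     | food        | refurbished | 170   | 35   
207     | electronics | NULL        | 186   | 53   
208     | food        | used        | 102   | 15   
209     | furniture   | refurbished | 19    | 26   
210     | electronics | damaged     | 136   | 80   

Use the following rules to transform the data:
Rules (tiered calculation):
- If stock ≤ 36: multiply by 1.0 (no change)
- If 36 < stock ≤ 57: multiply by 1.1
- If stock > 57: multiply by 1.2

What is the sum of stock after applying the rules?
492.3

Step 1: Tier 1 (stock ≤ 36): 4 records, sum = 108 × 1.0 = 108.0
Step 2: Tier 2 (36 < stock ≤ 57): 4 records, sum = 189 × 1.1 = 207.9
Step 3: Tier 3 (stock > 57): 2 records, sum = 147 × 1.2 = 176.4
Step 4: Final sum = 108.0 + 207.9 + 176.4 = 492.3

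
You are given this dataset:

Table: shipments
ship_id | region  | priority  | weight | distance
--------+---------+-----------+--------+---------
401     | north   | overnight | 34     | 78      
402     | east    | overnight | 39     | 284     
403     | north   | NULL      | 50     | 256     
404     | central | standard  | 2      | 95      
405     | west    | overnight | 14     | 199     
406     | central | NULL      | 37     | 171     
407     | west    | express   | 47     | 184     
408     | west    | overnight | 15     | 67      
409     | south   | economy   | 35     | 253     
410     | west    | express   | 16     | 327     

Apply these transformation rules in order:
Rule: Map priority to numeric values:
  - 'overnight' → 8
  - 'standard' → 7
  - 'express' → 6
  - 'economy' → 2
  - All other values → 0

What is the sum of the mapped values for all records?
53

Step 1: Apply mapping to each record
Step 2: Count by status:
  'overnight': 4 records × 8 = 32
  'standard': 1 records × 7 = 7
  'express': 2 records × 6 = 12
  'economy': 1 records × 2 = 2
Step 3: Sum all mapped values = 53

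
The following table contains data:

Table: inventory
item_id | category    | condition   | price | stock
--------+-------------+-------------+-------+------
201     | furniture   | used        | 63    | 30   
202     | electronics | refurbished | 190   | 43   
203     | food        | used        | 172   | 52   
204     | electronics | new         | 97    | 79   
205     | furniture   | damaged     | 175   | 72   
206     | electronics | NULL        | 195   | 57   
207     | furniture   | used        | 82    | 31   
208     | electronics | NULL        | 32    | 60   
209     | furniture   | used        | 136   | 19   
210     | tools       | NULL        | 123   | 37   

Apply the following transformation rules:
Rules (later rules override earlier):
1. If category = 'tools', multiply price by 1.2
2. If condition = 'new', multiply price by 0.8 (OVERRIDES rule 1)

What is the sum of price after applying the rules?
1270.2

Step 1: Rule 2 takes priority for records with condition = 'new'
  - 1 records: 97 × 0.8 = 77.6
Step 2: Rule 1 applies to remaining records with category = 'tools'
  - 1 records: 123 × 1.2 = 147.6
Step 3: Other records unchanged: 1045
Step 4: Final sum = 77.6 + 147.6 + 1045 = 1270.2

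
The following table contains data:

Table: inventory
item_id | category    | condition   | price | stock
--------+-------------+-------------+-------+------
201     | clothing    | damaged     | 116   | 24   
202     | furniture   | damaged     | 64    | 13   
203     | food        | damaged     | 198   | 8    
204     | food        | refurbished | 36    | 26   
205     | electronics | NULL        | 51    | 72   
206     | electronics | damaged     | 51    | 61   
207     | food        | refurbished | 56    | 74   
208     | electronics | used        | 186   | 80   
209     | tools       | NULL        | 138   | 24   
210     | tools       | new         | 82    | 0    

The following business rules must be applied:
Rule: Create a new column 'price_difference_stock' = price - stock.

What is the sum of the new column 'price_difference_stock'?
596

Step 1: For each record, compute price - stock
Example calculations:
  116 - 24 = 92
  64 - 13 = 51
  198 - 8 = 190
  ...
Step 2: Sum all derived values
Step 3: Total = 596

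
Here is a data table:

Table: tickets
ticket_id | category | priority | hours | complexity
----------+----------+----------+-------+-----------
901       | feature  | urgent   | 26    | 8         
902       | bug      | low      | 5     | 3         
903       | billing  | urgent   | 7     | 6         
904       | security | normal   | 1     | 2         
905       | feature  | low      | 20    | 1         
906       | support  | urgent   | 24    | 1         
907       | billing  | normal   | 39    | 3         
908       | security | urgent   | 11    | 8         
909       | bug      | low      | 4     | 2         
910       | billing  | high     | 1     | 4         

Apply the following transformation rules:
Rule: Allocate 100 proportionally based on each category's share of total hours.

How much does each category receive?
billing: 34.06, bug: 6.52, feature: 33.33, security: 8.7, support: 17.39

Step 1: Calculate total hours = 138
Step 2: Calculate each category's proportion:
  billing: 47/138 = 34.06% → 34.06
  bug: 9/138 = 6.52% → 6.52
  feature: 46/138 = 33.33% → 33.33
  security: 12/138 = 8.70% → 8.7
  support: 24/138 = 17.39% → 17.39
Step 3: Verify: sum of allocations ≈ 100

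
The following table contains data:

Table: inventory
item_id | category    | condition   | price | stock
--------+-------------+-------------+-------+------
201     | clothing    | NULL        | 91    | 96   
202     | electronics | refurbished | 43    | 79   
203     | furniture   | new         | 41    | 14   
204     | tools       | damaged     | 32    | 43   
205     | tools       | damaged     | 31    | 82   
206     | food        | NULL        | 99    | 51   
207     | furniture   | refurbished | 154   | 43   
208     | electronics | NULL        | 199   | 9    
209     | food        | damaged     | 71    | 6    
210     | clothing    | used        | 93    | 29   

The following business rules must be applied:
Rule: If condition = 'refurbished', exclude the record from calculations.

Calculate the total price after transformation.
657

Step 1: Identify records where condition = 'refurbished'
Step 2: The excluded records sum to 197
Step 3: Original total price = 854
Step 4: Remaining total = 854 - 197 = 657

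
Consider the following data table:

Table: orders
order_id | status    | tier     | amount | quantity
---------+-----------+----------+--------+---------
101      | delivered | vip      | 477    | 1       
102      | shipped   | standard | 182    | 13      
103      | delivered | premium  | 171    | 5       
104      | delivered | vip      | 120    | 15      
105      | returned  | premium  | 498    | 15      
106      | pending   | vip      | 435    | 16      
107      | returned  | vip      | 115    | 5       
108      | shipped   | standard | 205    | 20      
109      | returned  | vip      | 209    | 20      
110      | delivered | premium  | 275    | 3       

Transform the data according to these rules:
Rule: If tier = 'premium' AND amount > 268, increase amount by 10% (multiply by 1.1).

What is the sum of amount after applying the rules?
2764.3

Step 1: Find records where tier = 'premium' AND amount > 268
Step 2: 2 records match, summing to 773
Step 3: After multiplier: 773 × 1.1 = 850.3
Step 4: Unaffected records sum: 1914
Step 5: Final sum = 850.3 + 1914 = 2764.3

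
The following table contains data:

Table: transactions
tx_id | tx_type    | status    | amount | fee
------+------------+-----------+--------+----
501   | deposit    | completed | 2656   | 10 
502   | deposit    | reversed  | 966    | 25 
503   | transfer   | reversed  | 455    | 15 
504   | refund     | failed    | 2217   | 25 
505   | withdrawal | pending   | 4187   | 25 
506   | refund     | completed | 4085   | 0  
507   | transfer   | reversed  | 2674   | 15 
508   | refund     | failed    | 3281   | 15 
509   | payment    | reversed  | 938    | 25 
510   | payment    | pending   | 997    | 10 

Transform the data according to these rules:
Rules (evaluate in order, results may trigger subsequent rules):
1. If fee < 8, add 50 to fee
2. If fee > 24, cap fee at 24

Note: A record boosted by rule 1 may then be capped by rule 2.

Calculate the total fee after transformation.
185

Step 1: Apply rule 1 to records with fee < 8
  - 1 records get bonus of 50
  - Of these, 1 records then exceed 24 and get capped
Step 2: Apply rule 2 to records with fee > 24
  - 4 records (original) are capped
Step 3: Calculate final sum = 185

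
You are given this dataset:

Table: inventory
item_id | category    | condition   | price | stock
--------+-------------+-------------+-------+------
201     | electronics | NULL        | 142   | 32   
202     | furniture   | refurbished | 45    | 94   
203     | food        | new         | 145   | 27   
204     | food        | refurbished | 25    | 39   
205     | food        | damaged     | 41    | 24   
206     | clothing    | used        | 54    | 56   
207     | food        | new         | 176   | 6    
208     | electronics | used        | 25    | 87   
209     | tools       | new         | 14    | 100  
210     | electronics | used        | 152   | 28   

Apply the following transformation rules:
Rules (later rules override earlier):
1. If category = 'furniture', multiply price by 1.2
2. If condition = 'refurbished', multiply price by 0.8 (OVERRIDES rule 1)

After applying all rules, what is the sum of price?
805.0

Step 1: Rule 2 takes priority for records with condition = 'refurbished'
  - 2 records: 70 × 0.8 = 56.0
Step 2: Rule 1 applies to remaining records with category = 'furniture'
  - 0 records: 0 × 1.2 = 0.0
Step 3: Other records unchanged: 749
Step 4: Final sum = 56.0 + 0.0 + 749 = 805.0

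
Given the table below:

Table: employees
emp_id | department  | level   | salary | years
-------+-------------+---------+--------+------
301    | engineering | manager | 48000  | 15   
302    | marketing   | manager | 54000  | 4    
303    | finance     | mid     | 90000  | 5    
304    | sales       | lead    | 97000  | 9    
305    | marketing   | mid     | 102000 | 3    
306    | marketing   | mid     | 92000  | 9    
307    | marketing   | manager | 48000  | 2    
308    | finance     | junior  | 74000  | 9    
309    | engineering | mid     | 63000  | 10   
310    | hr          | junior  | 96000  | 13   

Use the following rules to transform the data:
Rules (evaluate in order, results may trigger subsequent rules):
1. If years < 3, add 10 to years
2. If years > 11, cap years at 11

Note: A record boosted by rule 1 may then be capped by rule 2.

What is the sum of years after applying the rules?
82

Step 1: Apply rule 1 to records with years < 3
  - 1 records get bonus of 10
  - Of these, 1 records then exceed 11 and get capped
Step 2: Apply rule 2 to records with years > 11
  - 2 records (original) are capped
Step 3: Calculate final sum = 82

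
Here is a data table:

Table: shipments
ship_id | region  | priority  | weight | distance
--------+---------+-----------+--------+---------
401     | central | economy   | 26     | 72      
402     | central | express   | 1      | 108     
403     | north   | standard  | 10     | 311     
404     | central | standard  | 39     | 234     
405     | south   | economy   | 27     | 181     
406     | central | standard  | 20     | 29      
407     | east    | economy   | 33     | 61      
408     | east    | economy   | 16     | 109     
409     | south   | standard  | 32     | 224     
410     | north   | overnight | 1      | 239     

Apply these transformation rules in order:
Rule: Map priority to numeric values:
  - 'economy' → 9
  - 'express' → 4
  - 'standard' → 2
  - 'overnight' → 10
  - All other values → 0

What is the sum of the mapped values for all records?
58

Step 1: Apply mapping to each record
Step 2: Count by status:
  'economy': 4 records × 9 = 36
  'express': 1 records × 4 = 4
  'standard': 4 records × 2 = 8
  'overnight': 1 records × 10 = 10
Step 3: Sum all mapped values = 58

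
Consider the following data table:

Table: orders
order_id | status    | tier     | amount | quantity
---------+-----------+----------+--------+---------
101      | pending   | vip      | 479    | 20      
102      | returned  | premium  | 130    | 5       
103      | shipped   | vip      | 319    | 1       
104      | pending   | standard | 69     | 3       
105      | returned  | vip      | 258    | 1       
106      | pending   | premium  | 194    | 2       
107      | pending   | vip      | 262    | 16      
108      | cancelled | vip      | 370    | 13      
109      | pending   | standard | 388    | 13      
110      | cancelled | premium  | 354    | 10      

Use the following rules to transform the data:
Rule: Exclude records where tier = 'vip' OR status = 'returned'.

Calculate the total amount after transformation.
1005

Step 1: Find records where tier = 'vip' OR status = 'returned'
Step 2: 6 records match, summing to 1818
Step 3: Original sum: 2823
Step 4: Remaining sum = 2823 - 1818 = 1005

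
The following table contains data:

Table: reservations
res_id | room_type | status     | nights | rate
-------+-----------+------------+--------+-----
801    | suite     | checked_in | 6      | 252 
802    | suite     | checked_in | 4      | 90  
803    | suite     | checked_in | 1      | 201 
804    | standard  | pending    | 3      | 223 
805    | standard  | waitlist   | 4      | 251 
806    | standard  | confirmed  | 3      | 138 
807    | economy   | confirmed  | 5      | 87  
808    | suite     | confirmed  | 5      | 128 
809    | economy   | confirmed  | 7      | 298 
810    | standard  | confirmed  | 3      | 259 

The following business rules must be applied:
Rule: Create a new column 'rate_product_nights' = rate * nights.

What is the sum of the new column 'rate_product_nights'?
8098

Step 1: For each record, compute rate * nights
Example calculations:
  252 * 6 = 1512
  90 * 4 = 360
  201 * 1 = 201
  ...
Step 2: Sum all derived values
Step 3: Total = 8098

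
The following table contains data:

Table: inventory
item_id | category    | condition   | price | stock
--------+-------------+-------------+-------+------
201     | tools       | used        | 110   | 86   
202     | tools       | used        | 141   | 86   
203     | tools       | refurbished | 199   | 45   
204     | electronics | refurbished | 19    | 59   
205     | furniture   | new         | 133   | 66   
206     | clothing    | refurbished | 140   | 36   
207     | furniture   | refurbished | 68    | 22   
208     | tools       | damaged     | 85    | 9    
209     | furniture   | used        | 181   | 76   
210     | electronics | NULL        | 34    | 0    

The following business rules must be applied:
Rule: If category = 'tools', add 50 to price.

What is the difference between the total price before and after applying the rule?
200

Step 1: Original sum of price = 1110
Step 2: 4 records have category = 'tools'
Step 3: Each affected record changes by 50
Step 4: Total change = 4 × 50 = 200
Step 5: New sum = 1110 + 200 = 1310
Step 6: Difference = |1310 - 1110| = 200
        (Sum increased by 200)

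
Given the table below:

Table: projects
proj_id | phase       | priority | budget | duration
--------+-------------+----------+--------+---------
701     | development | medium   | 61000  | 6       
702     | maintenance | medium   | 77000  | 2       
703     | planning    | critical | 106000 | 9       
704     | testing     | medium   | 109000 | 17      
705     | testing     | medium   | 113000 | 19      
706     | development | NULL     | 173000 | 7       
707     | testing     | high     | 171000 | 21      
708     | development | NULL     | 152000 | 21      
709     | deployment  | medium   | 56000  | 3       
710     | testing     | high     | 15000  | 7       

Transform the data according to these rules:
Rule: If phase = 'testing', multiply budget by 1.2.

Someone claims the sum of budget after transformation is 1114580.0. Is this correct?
No, the correct result is 1114600.0.

Step 1: Calculate the correct sum after transformation
Step 2: Apply multiplier 1.2 to records where phase = 'testing'
Step 3: Correct result = 1114600.0
Step 4: Claimed result = 1114580.0
Step 5: 1114600.0 ≠ 1114580.0
Conclusion: The claimed result is incorrect. The correct answer is 1114600.0.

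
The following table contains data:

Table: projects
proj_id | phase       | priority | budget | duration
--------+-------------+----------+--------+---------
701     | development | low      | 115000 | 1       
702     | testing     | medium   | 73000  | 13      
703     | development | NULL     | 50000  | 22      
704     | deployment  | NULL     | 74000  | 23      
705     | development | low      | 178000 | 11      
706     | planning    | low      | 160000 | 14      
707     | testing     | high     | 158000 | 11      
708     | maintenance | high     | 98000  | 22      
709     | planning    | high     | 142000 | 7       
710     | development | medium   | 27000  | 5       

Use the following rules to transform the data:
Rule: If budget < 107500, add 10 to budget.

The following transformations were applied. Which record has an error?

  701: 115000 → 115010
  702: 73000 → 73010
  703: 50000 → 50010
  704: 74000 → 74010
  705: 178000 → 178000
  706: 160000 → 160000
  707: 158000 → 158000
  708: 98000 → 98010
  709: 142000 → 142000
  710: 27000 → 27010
Record 701 has an error. The correct transformed value should be 115000, not 115010.

Step 1: Check each record against the rule
Step 2: Record 701 has budget = 115000
Step 3: Since 115000 >= 107500, the bonus should not have been applied
Step 4: Correct value = 115000, but claimed value = 115010
Conclusion: Record 701 has the error.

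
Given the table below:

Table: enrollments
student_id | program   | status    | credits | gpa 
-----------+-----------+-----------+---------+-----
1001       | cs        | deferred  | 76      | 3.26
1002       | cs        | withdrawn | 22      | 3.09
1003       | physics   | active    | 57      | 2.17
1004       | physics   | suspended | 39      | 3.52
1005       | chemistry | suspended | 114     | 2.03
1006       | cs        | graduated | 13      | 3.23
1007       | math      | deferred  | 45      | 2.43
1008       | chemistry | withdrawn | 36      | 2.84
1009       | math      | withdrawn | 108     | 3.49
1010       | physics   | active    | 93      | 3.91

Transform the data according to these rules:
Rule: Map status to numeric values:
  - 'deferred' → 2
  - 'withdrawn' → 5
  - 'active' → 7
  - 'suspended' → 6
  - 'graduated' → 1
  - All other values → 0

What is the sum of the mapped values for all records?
46

Step 1: Apply mapping to each record
Step 2: Count by status:
  'deferred': 2 records × 2 = 4
  'withdrawn': 3 records × 5 = 15
  'active': 2 records × 7 = 14
  'suspended': 2 records × 6 = 12
  'graduated': 1 records × 1 = 1
Step 3: Sum all mapped values = 46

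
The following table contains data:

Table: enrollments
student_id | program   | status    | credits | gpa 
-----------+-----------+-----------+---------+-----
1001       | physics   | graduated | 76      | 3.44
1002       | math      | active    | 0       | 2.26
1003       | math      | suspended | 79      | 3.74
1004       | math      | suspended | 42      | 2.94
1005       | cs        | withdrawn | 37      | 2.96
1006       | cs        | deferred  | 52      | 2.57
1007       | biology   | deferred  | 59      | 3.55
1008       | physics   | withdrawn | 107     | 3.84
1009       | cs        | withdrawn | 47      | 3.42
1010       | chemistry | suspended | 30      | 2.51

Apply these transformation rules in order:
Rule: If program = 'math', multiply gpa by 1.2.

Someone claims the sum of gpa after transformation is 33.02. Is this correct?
Yes, the result is correct.

Step 1: Calculate the correct sum after transformation
Step 2: Apply multiplier 1.2 to records where program = 'math'
Step 3: Correct result = 33.02
Step 4: Claimed result = 33.02
Step 5: 33.02 = 33.02 ✓
Conclusion: The claimed result is correct.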